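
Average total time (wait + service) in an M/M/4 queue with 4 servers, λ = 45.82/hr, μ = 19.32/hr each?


a = 2.3716; ρ = 0.5929; P₀ = 0.085871
Lq = P₀·a^c·ρ/(c!(1−ρ)²) = 0.40498
Wq = Lq/λ = 0.40498/45.82 = 0.008839 hr
W = Wq + 1/μ = 0.008839 + 0.05176 = 0.06060 hr

Final: 0.06060 hr


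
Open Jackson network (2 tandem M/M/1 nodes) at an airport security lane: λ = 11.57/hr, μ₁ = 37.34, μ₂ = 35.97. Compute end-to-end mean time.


Each node sees arrival rate λ = 11.57/hr (tandem ⇒ throughput preserved).
W₁ = 1/(μ₁−λ) = 1/(37.34−11.57) = 0.03880 hr
W₂ = 1/(μ₂−λ) = 1/(35.97−11.57) = 0.04098 hr
W_total = W₁ + W₂ = 0.03880 + 0.04098 = 0.07979 hr

Final: 0.07979 hr


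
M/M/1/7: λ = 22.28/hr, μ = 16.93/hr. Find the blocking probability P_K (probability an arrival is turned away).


ρ = λ/μ = 22.28/16.93 = 1.3160
P_K = (1−ρ)ρ^K/(1−ρ^(K+1)) = (-0.3160·6.836087)/(1 − 8.996339)
= -2.160252/-7.996339 = 0.270155

Final: 0.270155


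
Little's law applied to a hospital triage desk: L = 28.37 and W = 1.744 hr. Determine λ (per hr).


λ = L/W = 28.37/1.744 = 16.2672 /hr

Final: 16.2672 /hr


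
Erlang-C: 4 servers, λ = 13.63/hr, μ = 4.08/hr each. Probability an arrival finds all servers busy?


a = λ/μ = 3.3407; ρ = a/4 = 0.8352
P₀ = 0.021000 (from M/M/c formula)
C(c,a) = [a^c/(c!(1−ρ))]·P₀ = [124.54972/(24·0.1648)]·0.021000
= 31.48469·0.021000 = 0.661176

Final: 0.661176


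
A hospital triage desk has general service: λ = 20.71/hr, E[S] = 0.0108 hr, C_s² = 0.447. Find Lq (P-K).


ρ = λ·E[S] = 20.71·0.0108 = 0.2237
Lq = ρ²(1+C_s²)/(2(1−ρ)) = 0.05003·(1+0.447)/(2·0.7763)
= 0.05003·1.4470/1.5527 = 0.04662

Final: 0.04662


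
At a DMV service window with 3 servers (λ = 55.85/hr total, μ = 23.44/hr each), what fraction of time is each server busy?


ρ = λ/(cμ) = 55.85/(3·23.44) = 55.85/70.32 = 0.7942

Final: 0.7942


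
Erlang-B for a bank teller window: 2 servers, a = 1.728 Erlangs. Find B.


B(c,a) = (a^c/c!) / Σ_{k=0}^{c} a^k/k!
a^2/2! = 1.492992
Σ terms (k=0..2): 1.00000 + 1.72800 + 1.49299 = 4.220992
B = 1.492992/4.220992 = 0.353706

Final: 0.353706


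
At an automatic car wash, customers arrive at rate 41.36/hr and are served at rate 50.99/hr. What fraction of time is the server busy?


ρ = λ/μ = 41.36/50.99 = 0.8111

Final: 0.8111


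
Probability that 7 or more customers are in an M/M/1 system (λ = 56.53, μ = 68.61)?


ρ = 56.53/68.61 = 0.8239
P(N ≥ n) = ρ^n = 0.8239^7 = 0.257775

Final: 0.257775


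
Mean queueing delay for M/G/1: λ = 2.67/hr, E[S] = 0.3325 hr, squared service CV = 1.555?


ρ = λ·E[S] = 2.67·0.3325 = 0.8878
E[S²] = E[S]²(1+C_s²) = 0.3325²·(1+1.555) = 0.282471
Wq = λ·E[S²]/(2(1−ρ)) = 2.67·0.282471/(2·0.1122) = 3.36021 hr

Final: 3.36021 hr


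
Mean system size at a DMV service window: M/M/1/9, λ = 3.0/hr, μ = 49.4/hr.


ρ = 3.0/49.4 = 0.06073
L = ρ[1 − (K+1)ρ^K + Kρ^(K+1)] / [(1−ρ)(1−ρ^(K+1))]
Numerator: 0.06073·(1 − 10·1.123e-11 + 9·6.822e-13) = 0.060729
Denominator: (0.9393)·(1.000000) = 0.939271
L = 0.060729/0.939271 = 0.06466

Final: 0.06466


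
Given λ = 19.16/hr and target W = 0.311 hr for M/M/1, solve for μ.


W = 1/(μ−λ) ⇒ μ − λ = 1/W = 1/0.311 = 3.2154
μ = λ + 1/W = 19.16 + 3.2154 = 22.3754 per hr

Final: 22.3754 /hr


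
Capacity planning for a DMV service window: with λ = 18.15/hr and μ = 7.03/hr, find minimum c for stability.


Stability requires cμ > λ ⇔ c > λ/μ.
λ/μ = 18.15/7.03 = 2.5818
Minimum integer c = ⌊2.5818⌋ + 1 = 3
Check: 3·7.03 = 21.09 > 18.15, while 2·7.03 = 14.06 ≤ 18.15

Final: 3 servers


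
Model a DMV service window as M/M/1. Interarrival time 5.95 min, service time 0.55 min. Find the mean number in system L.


λ = 60/5.95 = 10.0840 /hr
μ = 60/0.55 = 109.0909 /hr
ρ = λ/μ = 10.0840/109.0909 = 0.09244
L = ρ/(1−ρ) = 0.09244/0.9076 = 0.1019

Final: 0.1019


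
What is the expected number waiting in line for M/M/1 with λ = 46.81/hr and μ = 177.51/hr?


ρ = 46.81/177.51 = 0.2637
Lq = ρ²/(1−ρ) = 0.06954/0.7363 = 0.09444

Final: 0.09444


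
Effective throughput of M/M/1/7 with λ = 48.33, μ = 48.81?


ρ = 0.9902; P_K = (1−ρ)ρ^7/(1−ρ^8) = 0.120719
λ_eff = λ(1 − P_K) = 48.33·(1 − 0.120719) = 48.33·0.879281 = 42.4956 /hr

Final: 42.4956 /hr


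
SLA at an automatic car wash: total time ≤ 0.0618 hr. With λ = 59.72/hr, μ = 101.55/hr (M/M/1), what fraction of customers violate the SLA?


W ~ Exponential(μ−λ) for M/M/1.
μ − λ = 101.55 − 59.72 = 41.8300
P(W > t) = e^{−(μ−λ)t} = e^{−2.5851} = 0.075389

Final: 0.075389


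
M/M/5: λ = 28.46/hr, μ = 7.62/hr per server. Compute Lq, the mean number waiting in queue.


a = λ/μ = 3.7349; ρ = a/5 = 0.7470
P₀ = 0.019070
Lq = P₀·a^c·ρ / (c!·(1−ρ)²) = 0.019070·726.77440·0.7470/(120·0.06402)
= 1.34766

Final: 1.34766


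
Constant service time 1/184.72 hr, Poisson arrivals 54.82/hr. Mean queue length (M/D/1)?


ρ = 54.82/184.72 = 0.2968
M/D/1: Lq = ρ²/(2(1−ρ)) = 0.08807/(2·0.7032) = 0.06262

Final: 0.06262


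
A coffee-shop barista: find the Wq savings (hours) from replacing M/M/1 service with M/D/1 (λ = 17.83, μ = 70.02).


ρ = 17.83/70.02 = 0.2546
Wq(M/M/1) = ρ/(μ−λ) = 0.2546/52.19 = 0.004879 hr
Wq(M/D/1) = ρ/(2(μ−λ)) = 0.002440 hr
Savings = 0.004879 − 0.002440 = 0.002440 hr

Final: 0.002440 hr


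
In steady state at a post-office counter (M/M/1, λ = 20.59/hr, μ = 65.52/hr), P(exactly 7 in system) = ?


ρ = 20.59/65.52 = 0.3143
P_n = (1−ρ)·ρ^n = (1 − 0.3143)·0.3143^7 = 0.6857·0.0003027 = 0.0002076

Final: 0.0002076


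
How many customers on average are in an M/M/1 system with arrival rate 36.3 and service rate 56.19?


ρ = λ/μ = 36.3/56.19 = 0.6460
L = ρ/(1−ρ) = 0.6460/(1 − 0.6460) = 0.6460/0.3540 = 1.8250

Final: 1.8250


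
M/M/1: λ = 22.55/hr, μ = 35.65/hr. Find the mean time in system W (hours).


W = 1/(μ−λ) = 1/(35.65 − 22.55) = 1/13.10 = 0.07634 hr

Final: 0.07634 hr


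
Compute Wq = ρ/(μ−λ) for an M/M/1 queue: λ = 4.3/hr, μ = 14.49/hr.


ρ = 4.3/14.49 = 0.2968
Wq = ρ/(μ−λ) = 0.2968/(14.49 − 4.3) = 0.2968/10.19 = 0.02912 hr

Final: 0.02912 hr


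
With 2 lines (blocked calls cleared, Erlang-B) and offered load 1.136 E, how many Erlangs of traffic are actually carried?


B(2,1.136) = 0.231999 (Erlang-B)
Carried load = a(1 − B) = 1.136·(1 − 0.231999) = 1.136·0.768001 = 0.8724 E

Final: 0.8724 Erlangs


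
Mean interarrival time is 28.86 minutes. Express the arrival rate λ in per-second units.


λ = 1/(interarrival time) in consistent units.
1 second = 0.0166667 min, so λ = 0.0166667/28.86 = 0.0005775 per second

Final: 0.0005775 /sec


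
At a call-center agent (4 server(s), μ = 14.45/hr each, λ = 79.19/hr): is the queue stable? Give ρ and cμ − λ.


Total capacity cμ = 4·14.45 = 57.80/hr
ρ = λ/(cμ) = 79.19/57.80 = 1.3701
Stable ⇔ ρ < 1: NO
Spare capacity = cμ − λ = 57.80 − 79.19 = -21.39/hr

Final: ρ = 1.3701; unstable; margin = -21.39/hr


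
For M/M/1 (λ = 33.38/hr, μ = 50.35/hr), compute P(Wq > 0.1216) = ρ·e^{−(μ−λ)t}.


ρ = 33.38/50.35 = 0.6630
P(Wq > t) = ρ·e^{−(μ−λ)t} = 0.6630·e^{−2.0636}
= 0.6630·0.127002 = 0.084197

Final: 0.084197


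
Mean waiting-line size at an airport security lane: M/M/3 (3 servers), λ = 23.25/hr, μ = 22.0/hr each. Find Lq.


a = λ/μ = 1.0568; ρ = a/3 = 0.3523
P₀ = 0.342588
Lq = P₀·a^c·ρ / (c!·(1−ρ)²) = 0.342588·1.18032·0.3523/(6·0.41955)
= 0.05659

Final: 0.05659


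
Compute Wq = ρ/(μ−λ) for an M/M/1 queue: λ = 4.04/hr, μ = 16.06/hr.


ρ = 4.04/16.06 = 0.2516
Wq = ρ/(μ−λ) = 0.2516/(16.06 − 4.04) = 0.2516/12.02 = 0.02093 hr

Final: 0.02093 hr


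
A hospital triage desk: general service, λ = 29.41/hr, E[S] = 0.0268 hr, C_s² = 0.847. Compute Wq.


ρ = λ·E[S] = 29.41·0.0268 = 0.7882
E[S²] = E[S]²(1+C_s²) = 0.0268²·(1+0.847) = 0.001327
Wq = λ·E[S²]/(2(1−ρ)) = 29.41·0.001327/(2·0.2118) = 0.09210 hr

Final: 0.09210 hr


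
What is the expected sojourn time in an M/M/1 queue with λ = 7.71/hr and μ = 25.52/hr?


W = 1/(μ−λ) = 1/(25.52 − 7.71) = 1/17.81 = 0.05615 hr

Final: 0.05615 hr


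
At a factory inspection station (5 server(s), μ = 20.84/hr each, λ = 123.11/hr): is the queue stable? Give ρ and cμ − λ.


Total capacity cμ = 5·20.84 = 104.20/hr
ρ = λ/(cμ) = 123.11/104.20 = 1.1815
Stable ⇔ ρ < 1: NO
Spare capacity = cμ − λ = 104.20 − 123.11 = -18.91/hr

Final: ρ = 1.1815; unstable; margin = -18.91/hr


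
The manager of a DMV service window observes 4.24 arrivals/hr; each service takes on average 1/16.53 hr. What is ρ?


ρ = λ/μ = 4.24/16.53 = 0.2565

Final: 0.2565


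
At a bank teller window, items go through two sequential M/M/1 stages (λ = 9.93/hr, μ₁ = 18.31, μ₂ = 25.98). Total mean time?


Each node sees arrival rate λ = 9.93/hr (tandem ⇒ throughput preserved).
W₁ = 1/(μ₁−λ) = 1/(18.31−9.93) = 0.11933 hr
W₂ = 1/(μ₂−λ) = 1/(25.98−9.93) = 0.06231 hr
W_total = W₁ + W₂ = 0.11933 + 0.06231 = 0.18164 hr

Final: 0.18164 hr


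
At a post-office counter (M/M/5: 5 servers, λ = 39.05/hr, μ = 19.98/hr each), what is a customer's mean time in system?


a = 1.9545; ρ = 0.3909; P₀ = 0.140709
Lq = P₀·a^c·ρ/(c!(1−ρ)²) = 0.03523
Wq = Lq/λ = 0.03523/39.05 = 0.0009022 hr
W = Wq + 1/μ = 0.0009022 + 0.05005 = 0.05095 hr

Final: 0.05095 hr


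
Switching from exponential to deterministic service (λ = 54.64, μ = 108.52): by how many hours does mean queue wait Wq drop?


ρ = 54.64/108.52 = 0.5035
Wq(M/M/1) = ρ/(μ−λ) = 0.5035/53.88 = 0.009345 hr
Wq(M/D/1) = ρ/(2(μ−λ)) = 0.004672 hr
Savings = 0.009345 − 0.004672 = 0.004672 hr

Final: 0.004672 hr


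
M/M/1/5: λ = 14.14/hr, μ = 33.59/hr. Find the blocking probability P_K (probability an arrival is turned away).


ρ = λ/μ = 14.14/33.59 = 0.4210
P_K = (1−ρ)ρ^K/(1−ρ^(K+1)) = (0.5790·0.013219)/(1 − 0.005565)
= 0.007654/0.994435 = 0.007697

Final: 0.007697


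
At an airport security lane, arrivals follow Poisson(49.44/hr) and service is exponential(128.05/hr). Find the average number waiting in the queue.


ρ = 49.44/128.05 = 0.3861
Lq = ρ²/(1−ρ) = 0.1491/0.6139 = 0.2428

Final: 0.2428


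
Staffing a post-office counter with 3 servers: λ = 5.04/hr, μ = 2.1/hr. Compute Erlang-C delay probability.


a = λ/μ = 2.4000; ρ = a/3 = 0.8000
P₀ = 0.056180 (from M/M/c formula)
C(c,a) = [a^c/(c!(1−ρ))]·P₀ = [13.82400/(6·0.2000)]·0.056180
= 11.52000·0.056180 = 0.647191

Final: 0.647191


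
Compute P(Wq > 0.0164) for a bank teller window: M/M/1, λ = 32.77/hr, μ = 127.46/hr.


ρ = 32.77/127.46 = 0.2571
P(Wq > t) = ρ·e^{−(μ−λ)t} = 0.2571·e^{−1.5529}
= 0.2571·0.211630 = 0.054410

Final: 0.054410


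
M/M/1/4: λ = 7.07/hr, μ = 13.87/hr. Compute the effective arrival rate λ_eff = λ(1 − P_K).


ρ = 0.5097; P_K = (1−ρ)ρ^4/(1−ρ^5) = 0.034278
λ_eff = λ(1 − P_K) = 7.07·(1 − 0.034278) = 7.07·0.965722 = 6.8277 /hr

Final: 6.8277 /hr


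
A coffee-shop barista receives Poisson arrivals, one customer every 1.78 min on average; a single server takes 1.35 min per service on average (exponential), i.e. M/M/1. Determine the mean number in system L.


λ = 60/1.78 = 33.7079 /hr
μ = 60/1.35 = 44.4444 /hr
ρ = λ/μ = 33.7079/44.4444 = 0.7584
L = ρ/(1−ρ) = 0.7584/0.2416 = 3.1395

Final: 3.1395


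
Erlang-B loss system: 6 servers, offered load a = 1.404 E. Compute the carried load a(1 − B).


B(6,1.404) = 0.002615 (Erlang-B)
Carried load = a(1 − B) = 1.404·(1 − 0.002615) = 1.404·0.997385 = 1.4003 E

Final: 1.4003 Erlangs


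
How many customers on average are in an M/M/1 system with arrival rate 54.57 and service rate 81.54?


ρ = λ/μ = 54.57/81.54 = 0.6692
L = ρ/(1−ρ) = 0.6692/(1 − 0.6692) = 0.6692/0.3308 = 2.0234

Final: 2.0234


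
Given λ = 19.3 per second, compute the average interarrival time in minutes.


Mean interarrival time = 1/λ = 1/19.3 second = 0.05181 second
In minutes: 0.05181 × 0.0166667 = 0.0008636 min

Final: 0.0008636 min


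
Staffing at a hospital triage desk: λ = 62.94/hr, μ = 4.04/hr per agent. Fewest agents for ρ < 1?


Stability requires cμ > λ ⇔ c > λ/μ.
λ/μ = 62.94/4.04 = 15.5792
Minimum integer c = ⌊15.5792⌋ + 1 = 16
Check: 16·4.04 = 64.64 > 62.94, while 15·4.04 = 60.60 ≤ 62.94

Final: 16 servers


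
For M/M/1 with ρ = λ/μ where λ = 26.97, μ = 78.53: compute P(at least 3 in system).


ρ = 26.97/78.53 = 0.3434
P(N ≥ n) = ρ^n = 0.3434^3 = 0.040508

Final: 0.040508


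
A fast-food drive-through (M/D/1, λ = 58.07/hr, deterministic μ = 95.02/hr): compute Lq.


ρ = 58.07/95.02 = 0.6111
M/D/1: Lq = ρ²/(2(1−ρ)) = 0.3735/(2·0.3889) = 0.48022

Final: 0.48022


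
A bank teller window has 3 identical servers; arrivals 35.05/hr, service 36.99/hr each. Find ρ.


ρ = λ/(cμ) = 35.05/(3·36.99) = 35.05/110.97 = 0.3159

Final: 0.3159


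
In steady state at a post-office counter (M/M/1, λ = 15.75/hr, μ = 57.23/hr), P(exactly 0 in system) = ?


ρ = 15.75/57.23 = 0.2752
P_n = (1−ρ)·ρ^n = (1 − 0.2752)·0.2752^0 = 0.7248·1.000000 = 0.724795

Final: 0.724795


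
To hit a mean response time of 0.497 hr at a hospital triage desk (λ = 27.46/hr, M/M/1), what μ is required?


W = 1/(μ−λ) ⇒ μ − λ = 1/W = 1/0.497 = 2.0121
μ = λ + 1/W = 27.46 + 2.0121 = 29.4721 per hr

Final: 29.4721 /hr


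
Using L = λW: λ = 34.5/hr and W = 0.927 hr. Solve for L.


L = λW = 34.5·0.927 = 31.9815

Final: 31.9815


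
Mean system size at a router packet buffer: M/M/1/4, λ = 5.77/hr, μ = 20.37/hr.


ρ = 5.77/20.37 = 0.2833
L = ρ[1 − (K+1)ρ^K + Kρ^(K+1)] / [(1−ρ)(1−ρ^(K+1))]
Numerator: 0.2833·(1 − 5·0.006438 + 4·0.001824) = 0.276208
Denominator: (0.7167)·(0.998176) = 0.715433
L = 0.276208/0.715433 = 0.3861

Final: 0.3861


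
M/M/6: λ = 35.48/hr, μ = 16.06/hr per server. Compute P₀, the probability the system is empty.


a = λ/μ = 35.48/16.06 = 2.2092; ρ = a/c = 0.3682
Σ_{k=0}^{5} a^k/k! (terms k=0..5) = 1.00000 + 2.20922 + 2.44032 + 1.79706 + 0.99252 + 0.43854 = 8.87766
Tail: a^6/(6!(1−ρ)) = 116.25949/(720·0.6318) = 0.25557
P₀ = 1/(8.87766 + 0.25557) = 1/9.13323 = 0.109490

Final: 0.109490


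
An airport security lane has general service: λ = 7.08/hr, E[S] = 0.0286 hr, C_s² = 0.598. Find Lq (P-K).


ρ = λ·E[S] = 7.08·0.0286 = 0.2025
Lq = ρ²(1+C_s²)/(2(1−ρ)) = 0.04100·(1+0.598)/(2·0.7975)
= 0.04100·1.5980/1.5950 = 0.04108

Final: 0.04108


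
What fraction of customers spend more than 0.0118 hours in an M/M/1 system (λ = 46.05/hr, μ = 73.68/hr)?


W ~ Exponential(μ−λ) for M/M/1.
μ − λ = 73.68 − 46.05 = 27.6300
P(W > t) = e^{−(μ−λ)t} = e^{−0.3260} = 0.721781

Final: 0.721781


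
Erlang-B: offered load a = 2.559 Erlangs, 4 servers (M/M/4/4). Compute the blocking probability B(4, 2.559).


B(c,a) = (a^c/c!) / Σ_{k=0}^{c} a^k/k!
a^4/4! = 1.786775
Σ terms (k=0..4): 1.00000 + 2.55900 + 3.27424 + 2.79293 + 1.78678 = 11.412943
B = 1.786775/11.412943 = 0.156557

Final: 0.156557


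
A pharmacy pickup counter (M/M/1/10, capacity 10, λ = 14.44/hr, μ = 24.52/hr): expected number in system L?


ρ = 14.44/24.52 = 0.5889
L = ρ[1 − (K+1)ρ^K + Kρ^(K+1)] / [(1−ρ)(1−ρ^(K+1))]
Numerator: 0.5889·(1 − 11·0.005017 + 10·0.002955) = 0.573806
Denominator: (0.4111)·(0.997045) = 0.409878
L = 0.573806/0.409878 = 1.3999

Final: 1.3999


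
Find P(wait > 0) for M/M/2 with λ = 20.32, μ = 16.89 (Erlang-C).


a = λ/μ = 1.2031; ρ = a/2 = 0.6015
P₀ = 0.248799 (from M/M/c formula)
C(c,a) = [a^c/(c!(1−ρ))]·P₀ = [1.44740/(2·0.3985)]·0.248799
= 1.81624·0.248799 = 0.451877

Final: 0.451877


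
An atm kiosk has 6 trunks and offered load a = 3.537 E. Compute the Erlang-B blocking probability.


B(c,a) = (a^c/c!) / Σ_{k=0}^{c} a^k/k!
a^6/6! = 2.719430
Σ terms (k=0..6): 1.00000 + 3.53700 + 6.25518 + 7.37486 + 6.52122 + 4.61311 + 2.71943 = 32.020812
B = 2.719430/32.020812 = 0.084927

Final: 0.084927


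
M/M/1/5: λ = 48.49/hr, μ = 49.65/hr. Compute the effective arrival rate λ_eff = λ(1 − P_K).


ρ = 0.9766; P_K = (1−ρ)ρ^5/(1−ρ^6) = 0.156974
λ_eff = λ(1 − P_K) = 48.49·(1 − 0.156974) = 48.49·0.843026 = 40.8783 /hr

Final: 40.8783 /hr


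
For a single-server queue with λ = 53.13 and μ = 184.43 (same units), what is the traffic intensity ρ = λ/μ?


ρ = λ/μ = 53.13/184.43 = 0.2881

Final: 0.2881


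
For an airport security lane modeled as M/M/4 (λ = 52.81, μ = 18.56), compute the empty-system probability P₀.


a = λ/μ = 52.81/18.56 = 2.8454; ρ = a/c = 0.7113
Σ_{k=0}^{3} a^k/k! (terms k=0..3) = 1.00000 + 2.84537 + 4.04805 + 3.83940 = 11.73282
Tail: a^4/(4!(1−ρ)) = 65.54699/(24·0.2887) = 9.46144
P₀ = 1/(11.73282 + 9.46144) = 1/21.19426 = 0.047183

Final: 0.047183


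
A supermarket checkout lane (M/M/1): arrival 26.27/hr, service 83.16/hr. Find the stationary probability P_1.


ρ = 26.27/83.16 = 0.3159
P_n = (1−ρ)·ρ^n = (1 − 0.3159)·0.3159^1 = 0.6841·0.315897 = 0.216106

Final: 0.216106


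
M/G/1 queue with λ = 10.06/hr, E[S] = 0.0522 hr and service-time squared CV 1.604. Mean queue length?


ρ = λ·E[S] = 10.06·0.0522 = 0.5251
Lq = ρ²(1+C_s²)/(2(1−ρ)) = 0.2758·(1+1.604)/(2·0.4749)
= 0.2758·2.6040/0.9497 = 0.75609

Final: 0.75609


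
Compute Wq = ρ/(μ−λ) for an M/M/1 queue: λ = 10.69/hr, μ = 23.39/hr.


ρ = 10.69/23.39 = 0.4570
Wq = ρ/(μ−λ) = 0.4570/(23.39 − 10.69) = 0.4570/12.70 = 0.03599 hr

Final: 0.03599 hr


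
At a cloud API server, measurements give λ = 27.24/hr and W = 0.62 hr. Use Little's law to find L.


L = λW = 27.24·0.62 = 16.8888

Final: 16.8888


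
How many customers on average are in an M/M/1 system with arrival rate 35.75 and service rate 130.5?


ρ = λ/μ = 35.75/130.5 = 0.2739
L = ρ/(1−ρ) = 0.2739/(1 − 0.2739) = 0.2739/0.7261 = 0.3773

Final: 0.3773


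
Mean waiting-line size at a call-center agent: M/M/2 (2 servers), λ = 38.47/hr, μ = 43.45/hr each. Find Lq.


a = λ/μ = 0.8854; ρ = a/2 = 0.4427
P₀ = 0.386297
Lq = P₀·a^c·ρ / (c!·(1−ρ)²) = 0.386297·0.78391·0.4427/(2·0.31059)
= 0.21581

Final: 0.21581


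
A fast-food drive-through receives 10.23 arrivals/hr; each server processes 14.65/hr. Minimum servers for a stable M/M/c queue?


Stability requires cμ > λ ⇔ c > λ/μ.
λ/μ = 10.23/14.65 = 0.6983
Minimum integer c = ⌊0.6983⌋ + 1 = 1
Check: 1·14.65 = 14.65 > 10.23, while 0·14.65 = 0.00 ≤ 10.23

Final: 1 servers


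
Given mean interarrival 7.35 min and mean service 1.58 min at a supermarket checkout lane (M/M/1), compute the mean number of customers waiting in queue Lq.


λ = 60/7.35 = 8.1633 /hr
μ = 60/1.58 = 37.9747 /hr
ρ = λ/μ = 8.1633/37.9747 = 0.2150
Lq = ρ²/(1−ρ) = 0.04621/0.7850 = 0.05886

Final: 0.05886


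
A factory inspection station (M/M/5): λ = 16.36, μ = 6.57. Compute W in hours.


a = 2.4901; ρ = 0.4980; P₀ = 0.080938
Lq = P₀·a^c·ρ/(c!(1−ρ)²) = 0.12763
Wq = Lq/λ = 0.12763/16.36 = 0.007801 hr
W = Wq + 1/μ = 0.007801 + 0.15221 = 0.16001 hr

Final: 0.16001 hr


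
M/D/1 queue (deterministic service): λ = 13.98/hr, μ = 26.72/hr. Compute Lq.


ρ = 13.98/26.72 = 0.5232
M/D/1: Lq = ρ²/(2(1−ρ)) = 0.2737/(2·0.4768) = 0.28706

Final: 0.28706


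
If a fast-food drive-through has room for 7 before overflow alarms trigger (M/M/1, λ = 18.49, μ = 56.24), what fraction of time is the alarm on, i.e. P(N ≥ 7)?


ρ = 18.49/56.24 = 0.3288
P(N ≥ n) = ρ^n = 0.3288^7 = 0.0004152

Final: 0.0004152


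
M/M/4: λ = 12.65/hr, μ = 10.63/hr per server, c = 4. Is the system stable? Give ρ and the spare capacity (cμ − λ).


Total capacity cμ = 4·10.63 = 42.52/hr
ρ = λ/(cμ) = 12.65/42.52 = 0.2975
Stable ⇔ ρ < 1: YES
Spare capacity = cμ − λ = 42.52 − 12.65 = 29.87/hr

Final: ρ = 0.2975; stable; margin = 29.87/hr


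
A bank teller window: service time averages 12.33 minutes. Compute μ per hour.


μ = 1/(service time) in consistent units.
1 hour = 60 min, so μ = 60/12.33 = 4.8662 per hour

Final: 4.8662 /hr


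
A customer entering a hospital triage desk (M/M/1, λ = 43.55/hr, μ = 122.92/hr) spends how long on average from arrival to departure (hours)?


W = 1/(μ−λ) = 1/(122.92 − 43.55) = 1/79.37 = 0.01260 hr

Final: 0.01260 hr


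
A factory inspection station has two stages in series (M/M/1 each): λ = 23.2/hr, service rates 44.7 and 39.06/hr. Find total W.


Each node sees arrival rate λ = 23.2/hr (tandem ⇒ throughput preserved).
W₁ = 1/(μ₁−λ) = 1/(44.7−23.2) = 0.04651 hr
W₂ = 1/(μ₂−λ) = 1/(39.06−23.2) = 0.06305 hr
W_total = W₁ + W₂ = 0.04651 + 0.06305 = 0.10956 hr

Final: 0.10956 hr


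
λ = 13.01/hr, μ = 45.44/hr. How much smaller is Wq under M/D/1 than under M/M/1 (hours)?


ρ = 13.01/45.44 = 0.2863
Wq(M/M/1) = ρ/(μ−λ) = 0.2863/32.43 = 0.008829 hr
Wq(M/D/1) = ρ/(2(μ−λ)) = 0.004414 hr
Savings = 0.008829 − 0.004414 = 0.004414 hr

Final: 0.004414 hr


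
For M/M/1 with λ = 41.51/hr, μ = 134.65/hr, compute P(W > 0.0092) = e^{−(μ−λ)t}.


W ~ Exponential(μ−λ) for M/M/1.
μ − λ = 134.65 − 41.51 = 93.1400
P(W > t) = e^{−(μ−λ)t} = e^{−0.8569} = 0.424481

Final: 0.424481


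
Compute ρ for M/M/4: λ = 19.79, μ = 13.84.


ρ = λ/(cμ) = 19.79/(4·13.84) = 19.79/55.36 = 0.3575

Final: 0.3575


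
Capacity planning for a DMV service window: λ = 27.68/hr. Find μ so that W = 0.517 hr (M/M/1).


W = 1/(μ−λ) ⇒ μ − λ = 1/W = 1/0.517 = 1.9342
μ = λ + 1/W = 27.68 + 1.9342 = 29.6142 per hr

Final: 29.6142 /hr


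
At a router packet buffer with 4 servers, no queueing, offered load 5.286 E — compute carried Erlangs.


B(4,5.286) = 0.420272 (Erlang-B)
Carried load = a(1 − B) = 5.286·(1 − 0.420272) = 5.286·0.579728 = 3.0644 E

Final: 3.0644 Erlangs


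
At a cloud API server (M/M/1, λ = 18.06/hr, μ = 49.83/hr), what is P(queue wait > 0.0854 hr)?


ρ = 18.06/49.83 = 0.3624
P(Wq > t) = ρ·e^{−(μ−λ)t} = 0.3624·e^{−2.7132}
= 0.3624·0.066327 = 0.024039

Final: 0.024039


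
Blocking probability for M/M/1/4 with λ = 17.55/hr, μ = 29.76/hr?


ρ = λ/μ = 17.55/29.76 = 0.5897
P_K = (1−ρ)ρ^K/(1−ρ^(K+1)) = (0.4103·0.120942)/(1 − 0.071322)
= 0.049620/0.928678 = 0.053431

Final: 0.053431


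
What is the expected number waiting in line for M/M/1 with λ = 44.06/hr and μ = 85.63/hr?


ρ = 44.06/85.63 = 0.5145
Lq = ρ²/(1−ρ) = 0.2648/0.4855 = 0.5454

Final: 0.5454


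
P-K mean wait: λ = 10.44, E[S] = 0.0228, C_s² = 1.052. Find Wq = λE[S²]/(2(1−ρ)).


ρ = λ·E[S] = 10.44·0.0228 = 0.2380
E[S²] = E[S]²(1+C_s²) = 0.0228²·(1+1.052) = 0.001067
Wq = λ·E[S²]/(2(1−ρ)) = 10.44·0.001067/(2·0.7620) = 0.007308 hr

Final: 0.007308 hr


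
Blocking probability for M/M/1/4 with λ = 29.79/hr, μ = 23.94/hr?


ρ = λ/μ = 29.79/23.94 = 1.2444
P_K = (1−ρ)ρ^K/(1−ρ^(K+1)) = (-0.2444·2.397648)/(1 − 2.983539)
= -0.585891/-1.983539 = 0.295377

Final: 0.295377


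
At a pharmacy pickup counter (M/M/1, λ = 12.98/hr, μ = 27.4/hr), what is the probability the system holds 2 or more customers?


ρ = 12.98/27.4 = 0.4737
P(N ≥ n) = ρ^n = 0.4737^2 = 0.224413

Final: 0.224413


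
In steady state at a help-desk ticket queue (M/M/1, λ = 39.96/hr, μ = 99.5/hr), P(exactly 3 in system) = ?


ρ = 39.96/99.5 = 0.4016
P_n = (1−ρ)·ρ^n = (1 − 0.4016)·0.4016^3 = 0.5984·0.064775 = 0.038761

Final: 0.038761


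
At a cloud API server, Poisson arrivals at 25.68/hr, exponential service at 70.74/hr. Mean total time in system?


W = 1/(μ−λ) = 1/(70.74 − 25.68) = 1/45.06 = 0.02219 hr

Final: 0.02219 hr


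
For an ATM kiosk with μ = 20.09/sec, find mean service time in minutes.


Mean service time = 1/μ = 1/20.09 second = 0.04978 second
In minutes: 0.04978 × 0.0166667 = 0.0008296 min

Final: 0.0008296 min


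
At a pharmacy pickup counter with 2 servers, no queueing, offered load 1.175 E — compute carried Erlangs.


B(2,1.175) = 0.240920 (Erlang-B)
Carried load = a(1 − B) = 1.175·(1 − 0.240920) = 1.175·0.759080 = 0.8919 E

Final: 0.8919 Erlangs


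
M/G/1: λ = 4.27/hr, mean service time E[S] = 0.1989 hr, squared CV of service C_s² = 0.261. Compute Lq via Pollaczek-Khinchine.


ρ = λ·E[S] = 4.27·0.1989 = 0.8493
Lq = ρ²(1+C_s²)/(2(1−ρ)) = 0.7213·(1+0.261)/(2·0.1507)
= 0.7213·1.2610/0.3014 = 3.01791

Final: 3.01791


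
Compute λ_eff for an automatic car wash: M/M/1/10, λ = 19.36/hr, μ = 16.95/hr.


ρ = 1.1422; P_K = (1−ρ)ρ^10/(1−ρ^11) = 0.162023
λ_eff = λ(1 − P_K) = 19.36·(1 − 0.162023) = 19.36·0.837977 = 16.2232 /hr

Final: 16.2232 /hr


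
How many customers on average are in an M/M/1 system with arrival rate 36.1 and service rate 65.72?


ρ = λ/μ = 36.1/65.72 = 0.5493
L = ρ/(1−ρ) = 0.5493/(1 − 0.5493) = 0.5493/0.4507 = 1.2188

Final: 1.2188


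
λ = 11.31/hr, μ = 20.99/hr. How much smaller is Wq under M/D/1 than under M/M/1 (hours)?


ρ = 11.31/20.99 = 0.5388
Wq(M/M/1) = ρ/(μ−λ) = 0.5388/9.68 = 0.05566 hr
Wq(M/D/1) = ρ/(2(μ−λ)) = 0.02783 hr
Savings = 0.05566 − 0.02783 = 0.02783 hr

Final: 0.02783 hr


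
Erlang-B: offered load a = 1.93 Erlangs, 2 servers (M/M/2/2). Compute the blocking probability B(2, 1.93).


B(c,a) = (a^c/c!) / Σ_{k=0}^{c} a^k/k!
a^2/2! = 1.862450
Σ terms (k=0..2): 1.00000 + 1.93000 + 1.86245 = 4.792450
B = 1.862450/4.792450 = 0.388622

Final: 0.388622


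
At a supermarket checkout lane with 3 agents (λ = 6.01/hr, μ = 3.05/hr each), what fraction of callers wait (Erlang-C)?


a = λ/μ = 1.9705; ρ = a/3 = 0.6568
P₀ = 0.115904 (from M/M/c formula)
C(c,a) = [a^c/(c!(1−ρ))]·P₀ = [7.65110/(6·0.3432)]·0.115904
= 3.71590·0.115904 = 0.430689

Final: 0.430689


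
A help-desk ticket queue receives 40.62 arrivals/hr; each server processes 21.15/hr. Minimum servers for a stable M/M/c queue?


Stability requires cμ > λ ⇔ c > λ/μ.
λ/μ = 40.62/21.15 = 1.9206
Minimum integer c = ⌊1.9206⌋ + 1 = 2
Check: 2·21.15 = 42.30 > 40.62, while 1·21.15 = 21.15 ≤ 40.62

Final: 2 servers


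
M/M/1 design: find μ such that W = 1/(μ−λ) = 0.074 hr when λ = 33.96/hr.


W = 1/(μ−λ) ⇒ μ − λ = 1/W = 1/0.074 = 13.5135
μ = λ + 1/W = 33.96 + 13.5135 = 47.4735 per hr

Final: 47.4735 /hr


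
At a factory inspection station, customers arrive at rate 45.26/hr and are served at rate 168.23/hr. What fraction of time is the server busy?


ρ = λ/μ = 45.26/168.23 = 0.2690

Final: 0.2690


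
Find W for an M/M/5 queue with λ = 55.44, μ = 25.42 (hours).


a = 2.1810; ρ = 0.4362; P₀ = 0.111604
Lq = P₀·a^c·ρ/(c!(1−ρ)²) = 0.06297
Wq = Lq/λ = 0.06297/55.44 = 0.001136 hr
W = Wq + 1/μ = 0.001136 + 0.03934 = 0.04047 hr

Final: 0.04047 hr


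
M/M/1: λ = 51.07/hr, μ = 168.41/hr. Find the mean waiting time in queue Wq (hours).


ρ = 51.07/168.41 = 0.3032
Wq = ρ/(μ−λ) = 0.3032/(168.41 − 51.07) = 0.3032/117.34 = 0.002584 hr

Final: 0.002584 hr


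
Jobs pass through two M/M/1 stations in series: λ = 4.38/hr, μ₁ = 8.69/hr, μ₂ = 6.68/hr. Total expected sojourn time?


Each node sees arrival rate λ = 4.38/hr (tandem ⇒ throughput preserved).
W₁ = 1/(μ₁−λ) = 1/(8.69−4.38) = 0.23202 hr
W₂ = 1/(μ₂−λ) = 1/(6.68−4.38) = 0.43478 hr
W_total = W₁ + W₂ = 0.23202 + 0.43478 = 0.66680 hr

Final: 0.66680 hr


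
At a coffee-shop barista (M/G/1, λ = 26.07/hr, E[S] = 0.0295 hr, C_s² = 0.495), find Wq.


ρ = λ·E[S] = 26.07·0.0295 = 0.7691
E[S²] = E[S]²(1+C_s²) = 0.0295²·(1+0.495) = 0.001301
Wq = λ·E[S²]/(2(1−ρ)) = 26.07·0.001301/(2·0.2309) = 0.07344 hr

Final: 0.07344 hr


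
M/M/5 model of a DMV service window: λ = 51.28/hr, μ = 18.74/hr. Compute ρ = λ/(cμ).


ρ = λ/(cμ) = 51.28/(5·18.74) = 51.28/93.70 = 0.5473

Final: 0.5473


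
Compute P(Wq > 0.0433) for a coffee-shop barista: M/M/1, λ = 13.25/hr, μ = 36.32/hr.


ρ = 13.25/36.32 = 0.3648
P(Wq > t) = ρ·e^{−(μ−λ)t} = 0.3648·e^{−0.9989}
= 0.3648·0.368273 = 0.134351

Final: 0.134351


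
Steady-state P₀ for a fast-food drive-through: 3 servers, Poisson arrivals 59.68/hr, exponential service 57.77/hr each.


a = λ/μ = 59.68/57.77 = 1.0331; ρ = a/c = 0.3444
Σ_{k=0}^{2} a^k/k! (terms k=0..2) = 1.00000 + 1.03306 + 0.53361 = 2.56667
Tail: a^3/(3!(1−ρ)) = 1.10250/(6·0.6556) = 0.28026
P₀ = 1/(2.56667 + 0.28026) = 1/2.84693 = 0.351256

Final: 0.351256


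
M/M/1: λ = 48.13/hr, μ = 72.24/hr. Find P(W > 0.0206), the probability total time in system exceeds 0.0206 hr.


W ~ Exponential(μ−λ) for M/M/1.
μ − λ = 72.24 − 48.13 = 24.1100
P(W > t) = e^{−(μ−λ)t} = e^{−0.4967} = 0.608556

Final: 0.608556


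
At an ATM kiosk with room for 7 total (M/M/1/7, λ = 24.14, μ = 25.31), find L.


ρ = 24.14/25.31 = 0.9538
L = ρ[1 − (K+1)ρ^K + Kρ^(K+1)] / [(1−ρ)(1−ρ^(K+1))]
Numerator: 0.9538·(1 − 8·0.717986 + 7·0.684796) = 0.047386
Denominator: (0.04623)·(0.315204) = 0.014571
L = 0.047386/0.014571 = 3.2521

Final: 3.2521


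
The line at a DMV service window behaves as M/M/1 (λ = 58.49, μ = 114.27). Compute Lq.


ρ = 58.49/114.27 = 0.5119
Lq = ρ²/(1−ρ) = 0.2620/0.4881 = 0.5367

Final: 0.5367


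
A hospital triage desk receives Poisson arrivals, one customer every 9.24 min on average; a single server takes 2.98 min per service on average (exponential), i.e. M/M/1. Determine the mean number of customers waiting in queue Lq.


λ = 60/9.24 = 6.4935 /hr
μ = 60/2.98 = 20.1342 /hr
ρ = λ/μ = 6.4935/20.1342 = 0.3225
Lq = ρ²/(1−ρ) = 0.1040/0.6775 = 0.1535

Final: 0.1535


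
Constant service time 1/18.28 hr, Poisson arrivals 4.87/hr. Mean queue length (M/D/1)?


ρ = 4.87/18.28 = 0.2664
M/D/1: Lq = ρ²/(2(1−ρ)) = 0.07098/(2·0.7336) = 0.04838

Final: 0.04838


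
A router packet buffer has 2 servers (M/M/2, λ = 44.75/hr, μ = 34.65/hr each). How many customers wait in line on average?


a = λ/μ = 1.2915; ρ = a/2 = 0.6457
P₀ = 0.215256
Lq = P₀·a^c·ρ / (c!·(1−ρ)²) = 0.215256·1.66794·0.6457/(2·0.12550)
= 0.92370

Final: 0.92370


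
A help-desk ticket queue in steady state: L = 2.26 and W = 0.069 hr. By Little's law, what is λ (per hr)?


λ = L/W = 2.26/0.069 = 32.7536 /hr

Final: 32.7536 /hr


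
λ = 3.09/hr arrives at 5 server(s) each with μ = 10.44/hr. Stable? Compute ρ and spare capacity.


Total capacity cμ = 5·10.44 = 52.20/hr
ρ = λ/(cμ) = 3.09/52.20 = 0.05920
Stable ⇔ ρ < 1: YES
Spare capacity = cμ − λ = 52.20 − 3.09 = 49.11/hr

Final: ρ = 0.05920; stable; margin = 49.11/hr


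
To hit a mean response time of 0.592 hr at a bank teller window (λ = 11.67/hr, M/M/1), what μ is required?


W = 1/(μ−λ) ⇒ μ − λ = 1/W = 1/0.592 = 1.6892
μ = λ + 1/W = 11.67 + 1.6892 = 13.3592 per hr

Final: 13.3592 /hr


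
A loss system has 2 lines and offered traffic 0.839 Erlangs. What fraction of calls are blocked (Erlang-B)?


B(c,a) = (a^c/c!) / Σ_{k=0}^{c} a^k/k!
a^2/2! = 0.351960
Σ terms (k=0..2): 1.00000 + 0.83900 + 0.35196 = 2.190961
B = 0.351960/2.190961 = 0.160642

Final: 0.160642


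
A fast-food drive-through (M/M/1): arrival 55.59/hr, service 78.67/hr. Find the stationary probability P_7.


ρ = 55.59/78.67 = 0.7066
P_n = (1−ρ)·ρ^n = (1 − 0.7066)·0.7066^7 = 0.2934·0.087966 = 0.025807

Final: 0.025807


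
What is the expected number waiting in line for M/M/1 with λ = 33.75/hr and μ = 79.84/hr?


ρ = 33.75/79.84 = 0.4227
Lq = ρ²/(1−ρ) = 0.1787/0.5773 = 0.3095

Final: 0.3095


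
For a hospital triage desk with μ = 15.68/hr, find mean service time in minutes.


Mean service time = 1/μ = 1/15.68 hour = 0.06378 hour
In minutes: 0.06378 × 60 = 3.8265 min

Final: 3.8265 min


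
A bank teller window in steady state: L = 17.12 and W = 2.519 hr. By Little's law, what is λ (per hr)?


λ = L/W = 17.12/2.519 = 6.7963 /hr

Final: 6.7963 /hr


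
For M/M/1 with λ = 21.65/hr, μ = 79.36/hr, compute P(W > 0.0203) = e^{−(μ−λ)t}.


W ~ Exponential(μ−λ) for M/M/1.
μ − λ = 79.36 − 21.65 = 57.7100
P(W > t) = e^{−(μ−λ)t} = e^{−1.1715} = 0.309898

Final: 0.309898


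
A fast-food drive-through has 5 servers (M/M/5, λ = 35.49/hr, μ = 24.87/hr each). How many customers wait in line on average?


a = λ/μ = 1.4270; ρ = a/5 = 0.2854
P₀ = 0.239731
Lq = P₀·a^c·ρ / (c!·(1−ρ)²) = 0.239731·5.91767·0.2854/(120·0.51065)
= 0.006607

Final: 0.006607


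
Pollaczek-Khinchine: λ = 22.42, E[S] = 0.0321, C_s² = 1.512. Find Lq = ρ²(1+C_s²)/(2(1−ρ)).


ρ = λ·E[S] = 22.42·0.0321 = 0.7197
Lq = ρ²(1+C_s²)/(2(1−ρ)) = 0.5179·(1+1.512)/(2·0.2803)
= 0.5179·2.5120/0.5606 = 2.32070

Final: 2.32070


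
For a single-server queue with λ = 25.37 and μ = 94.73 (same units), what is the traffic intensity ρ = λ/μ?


ρ = λ/μ = 25.37/94.73 = 0.2678

Final: 0.2678


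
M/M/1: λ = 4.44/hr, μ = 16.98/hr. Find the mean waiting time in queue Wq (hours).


ρ = 4.44/16.98 = 0.2615
Wq = ρ/(μ−λ) = 0.2615/(16.98 − 4.44) = 0.2615/12.54 = 0.02085 hr

Final: 0.02085 hr


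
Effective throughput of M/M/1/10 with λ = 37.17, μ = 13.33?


ρ = 2.7884; P_K = (1−ρ)ρ^10/(1−ρ^11) = 0.641386
λ_eff = λ(1 − P_K) = 37.17·(1 − 0.641386) = 37.17·0.358614 = 13.3297 /hr

Final: 13.3297 /hr


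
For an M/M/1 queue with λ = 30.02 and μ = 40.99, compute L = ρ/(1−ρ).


ρ = λ/μ = 30.02/40.99 = 0.7324
L = ρ/(1−ρ) = 0.7324/(1 − 0.7324) = 0.7324/0.2676 = 2.7366

Final: 2.7366


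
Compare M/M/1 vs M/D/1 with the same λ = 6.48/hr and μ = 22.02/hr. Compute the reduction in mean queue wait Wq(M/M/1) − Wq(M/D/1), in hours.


ρ = 6.48/22.02 = 0.2943
Wq(M/M/1) = ρ/(μ−λ) = 0.2943/15.54 = 0.01894 hr
Wq(M/D/1) = ρ/(2(μ−λ)) = 0.009468 hr
Savings = 0.01894 − 0.009468 = 0.009468 hr

Final: 0.009468 hr


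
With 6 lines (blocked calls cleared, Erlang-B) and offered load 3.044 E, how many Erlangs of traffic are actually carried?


B(6,3.044) = 0.054597 (Erlang-B)
Carried load = a(1 − B) = 3.044·(1 − 0.054597) = 3.044·0.945403 = 2.8778 E

Final: 2.8778 Erlangs


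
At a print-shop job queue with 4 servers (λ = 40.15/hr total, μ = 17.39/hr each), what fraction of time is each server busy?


ρ = λ/(cμ) = 40.15/(4·17.39) = 40.15/69.56 = 0.5772

Final: 0.5772


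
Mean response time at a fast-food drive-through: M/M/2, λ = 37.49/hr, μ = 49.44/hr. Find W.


a = 0.7583; ρ = 0.3791; P₀ = 0.450172
Lq = P₀·a^c·ρ/(c!(1−ρ)²) = 0.12731
Wq = Lq/λ = 0.12731/37.49 = 0.003396 hr
W = Wq + 1/μ = 0.003396 + 0.02023 = 0.02362 hr

Final: 0.02362 hr


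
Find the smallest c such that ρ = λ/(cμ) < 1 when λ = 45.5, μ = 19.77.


Stability requires cμ > λ ⇔ c > λ/μ.
λ/μ = 45.5/19.77 = 2.3015
Minimum integer c = ⌊2.3015⌋ + 1 = 3
Check: 3·19.77 = 59.31 > 45.5, while 2·19.77 = 39.54 ≤ 45.5

Final: 3 servers


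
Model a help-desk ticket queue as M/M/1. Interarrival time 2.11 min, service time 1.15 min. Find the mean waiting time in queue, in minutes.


λ = 60/2.11 = 28.4360 /hr
μ = 60/1.15 = 52.1739 /hr
ρ = λ/μ = 28.4360/52.1739 = 0.5450
Wq = ρ/(μ−λ) = 0.5450/(52.1739−28.4360) = 0.02296 hr
In minutes: 0.02296·60 = 1.378 min

Final: 1.378 min


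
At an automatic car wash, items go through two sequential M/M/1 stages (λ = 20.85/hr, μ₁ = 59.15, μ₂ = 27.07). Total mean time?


Each node sees arrival rate λ = 20.85/hr (tandem ⇒ throughput preserved).
W₁ = 1/(μ₁−λ) = 1/(59.15−20.85) = 0.02611 hr
W₂ = 1/(μ₂−λ) = 1/(27.07−20.85) = 0.16077 hr
W_total = W₁ + W₂ = 0.02611 + 0.16077 = 0.18688 hr

Final: 0.18688 hr


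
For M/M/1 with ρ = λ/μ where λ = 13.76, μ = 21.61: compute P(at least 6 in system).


ρ = 13.76/21.61 = 0.6367
P(N ≥ n) = ρ^n = 0.6367^6 = 0.066647

Final: 0.066647


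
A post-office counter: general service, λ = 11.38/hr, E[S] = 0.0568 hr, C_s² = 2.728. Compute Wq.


ρ = λ·E[S] = 11.38·0.0568 = 0.6464
E[S²] = E[S]²(1+C_s²) = 0.0568²·(1+2.728) = 0.012027
Wq = λ·E[S²]/(2(1−ρ)) = 11.38·0.012027/(2·0.3536) = 0.19353 hr

Final: 0.19353 hr


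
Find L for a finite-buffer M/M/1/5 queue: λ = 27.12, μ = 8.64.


ρ = 27.12/8.64 = 3.1389
L = ρ[1 − (K+1)ρ^K + Kρ^(K+1)] / [(1−ρ)(1−ρ^(K+1))]
Numerator: 3.1389·(1 − 6·304.705093 + 5·956.435431) = 9275.249043
Denominator: (-2.1389)·(-955.435431) = 2043.570228
L = 9275.249043/2043.570228 = 4.5387

Final: 4.5387


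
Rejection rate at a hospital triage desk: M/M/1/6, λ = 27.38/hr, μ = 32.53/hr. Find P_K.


ρ = λ/μ = 27.38/32.53 = 0.8417
P_K = (1−ρ)ρ^K/(1−ρ^(K+1)) = (0.1583·0.355546)/(1 − 0.299258)
= 0.056288/0.700742 = 0.080327

Final: 0.080327


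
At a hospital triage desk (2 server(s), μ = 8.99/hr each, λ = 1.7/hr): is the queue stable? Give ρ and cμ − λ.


Total capacity cμ = 2·8.99 = 17.98/hr
ρ = λ/(cμ) = 1.7/17.98 = 0.09455
Stable ⇔ ρ < 1: YES
Spare capacity = cμ − λ = 17.98 − 1.7 = 16.28/hr

Final: ρ = 0.09455; stable; margin = 16.28/hr


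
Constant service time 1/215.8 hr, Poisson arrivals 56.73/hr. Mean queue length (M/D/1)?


ρ = 56.73/215.8 = 0.2629
M/D/1: Lq = ρ²/(2(1−ρ)) = 0.06911/(2·0.7371) = 0.04688

Final: 0.04688


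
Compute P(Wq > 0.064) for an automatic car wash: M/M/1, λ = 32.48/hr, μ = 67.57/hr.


ρ = 32.48/67.57 = 0.4807
P(Wq > t) = ρ·e^{−(μ−λ)t} = 0.4807·e^{−2.2458}
= 0.4807·0.105847 = 0.050879

Final: 0.050879


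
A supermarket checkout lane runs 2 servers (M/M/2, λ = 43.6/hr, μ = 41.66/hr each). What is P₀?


a = λ/μ = 43.6/41.66 = 1.0466; ρ = a/c = 0.5233
Σ_{k=0}^{1} a^k/k! (terms k=0..1) = 1.00000 + 1.04657 = 2.04657
Tail: a^2/(2!(1−ρ)) = 1.09530/(2·0.4767) = 1.14880
P₀ = 1/(2.04657 + 1.14880) = 1/3.19537 = 0.312953

Final: 0.312953


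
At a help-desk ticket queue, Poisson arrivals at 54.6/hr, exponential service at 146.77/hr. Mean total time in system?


W = 1/(μ−λ) = 1/(146.77 − 54.6) = 1/92.17 = 0.01085 hr

Final: 0.01085 hr


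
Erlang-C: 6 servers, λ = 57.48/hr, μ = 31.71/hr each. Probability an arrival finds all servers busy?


a = λ/μ = 1.8127; ρ = a/6 = 0.3021
P₀ = 0.163084 (from M/M/c formula)
C(c,a) = [a^c/(c!(1−ρ))]·P₀ = [35.47506/(720·0.6979)]·0.163084
= 0.07060·0.163084 = 0.011514

Final: 0.011514


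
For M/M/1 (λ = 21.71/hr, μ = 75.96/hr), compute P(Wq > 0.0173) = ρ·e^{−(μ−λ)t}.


ρ = 21.71/75.96 = 0.2858
P(Wq > t) = ρ·e^{−(μ−λ)t} = 0.2858·e^{−0.9385}
= 0.2858·0.391204 = 0.111809

Final: 0.111809


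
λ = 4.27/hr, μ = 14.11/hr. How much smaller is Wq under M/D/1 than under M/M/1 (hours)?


ρ = 4.27/14.11 = 0.3026
Wq(M/M/1) = ρ/(μ−λ) = 0.3026/9.84 = 0.03075 hr
Wq(M/D/1) = ρ/(2(μ−λ)) = 0.01538 hr
Savings = 0.03075 − 0.01538 = 0.01538 hr

Final: 0.01538 hr


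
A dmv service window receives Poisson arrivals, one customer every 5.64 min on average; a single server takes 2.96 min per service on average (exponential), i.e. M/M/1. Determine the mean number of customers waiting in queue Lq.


λ = 60/5.64 = 10.6383 /hr
μ = 60/2.96 = 20.2703 /hr
ρ = λ/μ = 10.6383/20.2703 = 0.5248
Lq = ρ²/(1−ρ) = 0.2754/0.4752 = 0.5797

Final: 0.5797
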